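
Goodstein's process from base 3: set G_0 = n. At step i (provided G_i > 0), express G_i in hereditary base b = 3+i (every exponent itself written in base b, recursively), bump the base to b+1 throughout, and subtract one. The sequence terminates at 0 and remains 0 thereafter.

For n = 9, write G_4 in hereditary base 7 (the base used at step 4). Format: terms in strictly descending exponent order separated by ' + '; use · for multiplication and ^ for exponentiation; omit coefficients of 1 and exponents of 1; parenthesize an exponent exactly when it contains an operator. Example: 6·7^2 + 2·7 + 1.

3·7

G_0 = 9. HB_3(9) = 3^2. Bump = 16. G_1 = 15.
G_1 = 15. HB_4(15) = 3·4 + 3. Bump = 18. G_2 = 17.
G_2 = 17. HB_5(17) = 3·5 + 2. Bump = 20. G_3 = 19.
G_3 = 19. HB_6(19) = 3·6 + 1. Bump = 22. G_4 = 21.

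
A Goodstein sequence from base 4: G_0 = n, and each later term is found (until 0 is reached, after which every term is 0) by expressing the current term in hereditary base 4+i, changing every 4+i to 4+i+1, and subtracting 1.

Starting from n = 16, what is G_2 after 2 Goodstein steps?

27

base 4: 16 = 4^2; at 5: 5^2 = 25; next = 24
base 5: 24 = 4·5 + 4; at 6: 4·6 + 4 = 28; next = 27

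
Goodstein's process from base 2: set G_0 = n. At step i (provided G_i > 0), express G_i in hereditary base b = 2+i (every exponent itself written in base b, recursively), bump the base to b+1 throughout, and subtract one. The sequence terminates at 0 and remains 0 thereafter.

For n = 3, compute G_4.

1

3 —HB2→ 2 + 1 —bump→ 3 + 1 = 4 —(−1)→ 3
3 —HB3→ 3 —bump→ 4 = 4 —(−1)→ 3
3 —HB4→ 3 —bump→ 3 = 3 —(−1)→ 2
2 —HB5→ 2 —bump→ 2 = 2 —(−1)→ 1
1 —HB6→ 1 —bump→ 1 = 1 —(−1)→ 0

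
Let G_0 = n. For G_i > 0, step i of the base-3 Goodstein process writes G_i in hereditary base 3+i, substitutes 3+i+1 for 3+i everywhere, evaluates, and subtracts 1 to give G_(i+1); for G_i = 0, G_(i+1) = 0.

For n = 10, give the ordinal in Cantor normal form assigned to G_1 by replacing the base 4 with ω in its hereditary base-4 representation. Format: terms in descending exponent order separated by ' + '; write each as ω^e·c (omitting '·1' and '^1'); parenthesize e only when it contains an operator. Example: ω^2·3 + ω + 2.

G_0 = 10. HB_3(10) = 3^2 + 1. Bump = 17. G_1 = 16.
G_1 = 16. HB_4(16) = 4^2. Bump = 25. G_2 = 24.

ω^2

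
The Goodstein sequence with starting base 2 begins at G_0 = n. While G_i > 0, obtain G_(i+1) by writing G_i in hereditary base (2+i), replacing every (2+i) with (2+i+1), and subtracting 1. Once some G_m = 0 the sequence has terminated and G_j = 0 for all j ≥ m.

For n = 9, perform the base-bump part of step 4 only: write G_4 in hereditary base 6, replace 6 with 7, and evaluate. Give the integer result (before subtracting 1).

2471827

(0) 9|_2 = 2^(2 + 1) + 1 ↦ 3^(3 + 1) + 1|_3 = 82 ⇒ 81
(1) 81|_3 = 3^(3 + 1) ↦ 4^(4 + 1)|_4 = 1024 ⇒ 1023
(2) 1023|_4 = 3·4^4 + 3·4^3 + 3·4^2 + 3·4 + 3 ↦ 3·5^5 + 3·5^3 + 3·5^2 + 3·5 + 3|_5 = 9843 ⇒ 9842
(3) 9842|_5 = 3·5^5 + 3·5^3 + 3·5^2 + 3·5 + 2 ↦ 3·6^6 + 3·6^3 + 3·6^2 + 3·6 + 2|_6 = 140744 ⇒ 140743
(4) 140743|_6 = 3·6^6 + 3·6^3 + 3·6^2 + 3·6 + 1 ↦ 3·7^7 + 3·7^3 + 3·7^2 + 3·7 + 1|_7 = 2471827 ⇒ 2471826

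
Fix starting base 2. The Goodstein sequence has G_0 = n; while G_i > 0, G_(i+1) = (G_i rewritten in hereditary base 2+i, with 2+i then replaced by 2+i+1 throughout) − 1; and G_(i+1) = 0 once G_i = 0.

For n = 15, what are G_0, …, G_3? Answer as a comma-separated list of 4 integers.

G_0=15  [base 2] 2^(2 + 1) + 2^2 + 2 + 1  →[2↦3]→  3^(3 + 1) + 3^3 + 3 + 1 = 112  −1 ⇒ G_1=111
G_1=111  [base 3] 3^(3 + 1) + 3^3 + 3  →[3↦4]→  4^(4 + 1) + 4^4 + 4 = 1284  −1 ⇒ G_2=1283
G_2=1283  [base 4] 4^(4 + 1) + 4^4 + 3  →[4↦5]→  5^(5 + 1) + 5^5 + 3 = 18753  −1 ⇒ G_3=18752

15, 111, 1283, 18752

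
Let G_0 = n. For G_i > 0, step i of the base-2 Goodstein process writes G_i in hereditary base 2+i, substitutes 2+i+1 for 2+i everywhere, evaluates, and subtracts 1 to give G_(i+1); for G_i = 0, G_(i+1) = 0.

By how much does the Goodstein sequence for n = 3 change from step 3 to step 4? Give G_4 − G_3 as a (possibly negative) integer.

base 2: 3 = 2 + 1; at 3: 3 + 1 = 4; next = 3
base 3: 3 = 3; at 4: 4 = 4; next = 3
base 4: 3 = 3; at 5: 3 = 3; next = 2
base 5: 2 = 2; at 6: 2 = 2; next = 1

-1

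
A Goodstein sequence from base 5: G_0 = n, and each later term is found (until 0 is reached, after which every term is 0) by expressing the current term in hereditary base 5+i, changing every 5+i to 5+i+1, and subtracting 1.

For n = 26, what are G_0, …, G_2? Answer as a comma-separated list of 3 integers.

26, 36, 48

(0) 26|_5 = 5^2 + 1 ↦ 6^2 + 1|_6 = 37 ⇒ 36
(1) 36|_6 = 6^2 ↦ 7^2|_7 = 49 ⇒ 48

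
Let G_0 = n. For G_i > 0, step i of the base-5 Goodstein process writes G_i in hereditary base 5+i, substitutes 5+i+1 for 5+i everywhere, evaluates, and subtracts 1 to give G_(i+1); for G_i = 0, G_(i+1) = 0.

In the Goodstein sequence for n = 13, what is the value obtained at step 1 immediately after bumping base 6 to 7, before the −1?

G_0 = 13. HB_5(13) = 2·5 + 3. Bump = 15. G_1 = 14.
G_1 = 14. HB_6(14) = 2·6 + 2. Bump = 16. G_2 = 15.

16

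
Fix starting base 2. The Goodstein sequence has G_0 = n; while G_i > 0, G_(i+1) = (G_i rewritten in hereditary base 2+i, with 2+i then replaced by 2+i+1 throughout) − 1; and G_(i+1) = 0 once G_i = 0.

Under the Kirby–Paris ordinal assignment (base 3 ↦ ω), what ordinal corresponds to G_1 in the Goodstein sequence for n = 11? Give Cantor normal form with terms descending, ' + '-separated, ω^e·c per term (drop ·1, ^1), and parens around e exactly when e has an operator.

ω^(ω + 1) + ω

i=0: 11 = 2^(2 + 1) + 2 + 1 (b=2); 2→3: 3^(3 + 1) + 3 + 1 = 85; 85−1 = 84
i=1: 84 = 3^(3 + 1) + 3 (b=3); 3→4: 4^(4 + 1) + 4 = 1028; 1028−1 = 1027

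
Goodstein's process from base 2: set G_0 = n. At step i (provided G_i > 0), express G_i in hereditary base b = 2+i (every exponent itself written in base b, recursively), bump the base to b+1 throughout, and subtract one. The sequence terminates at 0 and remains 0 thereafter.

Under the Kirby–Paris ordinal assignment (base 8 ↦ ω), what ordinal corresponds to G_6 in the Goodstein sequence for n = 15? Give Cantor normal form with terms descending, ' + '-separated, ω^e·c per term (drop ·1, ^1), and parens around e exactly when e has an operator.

i=0: 15 = 2^(2 + 1) + 2^2 + 2 + 1 (b=2); 2→3: 3^(3 + 1) + 3^3 + 3 + 1 = 112; 112−1 = 111
i=1: 111 = 3^(3 + 1) + 3^3 + 3 (b=3); 3→4: 4^(4 + 1) + 4^4 + 4 = 1284; 1284−1 = 1283
i=2: 1283 = 4^(4 + 1) + 4^4 + 3 (b=4); 4→5: 5^(5 + 1) + 5^5 + 3 = 18753; 18753−1 = 18752
i=3: 18752 = 5^(5 + 1) + 5^5 + 2 (b=5); 5→6: 6^(6 + 1) + 6^6 + 2 = 326594; 326594−1 = 326593
i=4: 326593 = 6^(6 + 1) + 6^6 + 1 (b=6); 6→7: 7^(7 + 1) + 7^7 + 1 = 6588345; 6588345−1 = 6588344
i=5: 6588344 = 7^(7 + 1) + 7^7 (b=7); 7→8: 8^(8 + 1) + 8^8 = 150994944; 150994944−1 = 150994943
i=6: 150994943 = 8^(8 + 1) + 7·8^7 + 7·8^6 + 7·8^5 + 7·8^4 + 7·8^3 + 7·8^2 + 7·8 + 7 (b=8); 8→9: 9^(9 + 1) + 7·9^7 + 7·9^6 + 7·9^5 + 7·9^4 + 7·9^3 + 7·9^2 + 7·9 + 7 = 3524450281; 3524450281−1 = 3524450280

ω^(ω + 1) + ω^7·7 + ω^6·7 + ω^5·7 + ω^4·7 + ω^3·7 + ω^2·7 + ω·7 + 7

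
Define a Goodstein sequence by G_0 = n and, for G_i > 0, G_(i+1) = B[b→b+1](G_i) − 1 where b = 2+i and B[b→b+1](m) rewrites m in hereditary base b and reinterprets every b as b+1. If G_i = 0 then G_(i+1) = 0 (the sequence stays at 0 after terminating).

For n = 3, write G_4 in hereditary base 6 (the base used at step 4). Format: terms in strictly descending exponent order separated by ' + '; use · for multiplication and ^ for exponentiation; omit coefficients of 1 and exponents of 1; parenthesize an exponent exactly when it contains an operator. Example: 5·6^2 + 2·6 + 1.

1

base 2: 3 = 2 + 1; at 3: 3 + 1 = 4; next = 3
base 3: 3 = 3; at 4: 4 = 4; next = 3
base 4: 3 = 3; at 5: 3 = 3; next = 2
base 5: 2 = 2; at 6: 2 = 2; next = 1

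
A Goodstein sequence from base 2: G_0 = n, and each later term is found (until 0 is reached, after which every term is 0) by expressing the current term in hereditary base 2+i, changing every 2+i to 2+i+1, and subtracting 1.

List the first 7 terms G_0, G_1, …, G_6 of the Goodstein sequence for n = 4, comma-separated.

step 0: 4 = 2^2; sub 3 for 2: 3^3; = 27; G_1 = 27−1 = 26
step 1: 26 = 2·3^2 + 2·3 + 2; sub 4 for 3: 2·4^2 + 2·4 + 2; = 42; G_2 = 42−1 = 41
step 2: 41 = 2·4^2 + 2·4 + 1; sub 5 for 4: 2·5^2 + 2·5 + 1; = 61; G_3 = 61−1 = 60
step 3: 60 = 2·5^2 + 2·5; sub 6 for 5: 2·6^2 + 2·6; = 84; G_4 = 84−1 = 83
step 4: 83 = 2·6^2 + 6 + 5; sub 7 for 6: 2·7^2 + 7 + 5; = 110; G_5 = 110−1 = 109
step 5: 109 = 2·7^2 + 7 + 4; sub 8 for 7: 2·8^2 + 8 + 4; = 140; G_6 = 140−1 = 139

4, 26, 41, 60, 83, 109, 139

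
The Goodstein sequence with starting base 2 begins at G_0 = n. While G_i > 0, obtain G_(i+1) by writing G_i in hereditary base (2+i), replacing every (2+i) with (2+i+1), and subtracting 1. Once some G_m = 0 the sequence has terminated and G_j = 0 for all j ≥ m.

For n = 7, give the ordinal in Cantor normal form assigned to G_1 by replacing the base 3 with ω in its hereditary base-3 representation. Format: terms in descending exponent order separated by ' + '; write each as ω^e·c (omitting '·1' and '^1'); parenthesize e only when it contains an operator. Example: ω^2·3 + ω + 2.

ω^ω + ω

i=0: 7 = 2^2 + 2 + 1 (b=2); 2→3: 3^3 + 3 + 1 = 31; 31−1 = 30
i=1: 30 = 3^3 + 3 (b=3); 3→4: 4^4 + 4 = 260; 260−1 = 259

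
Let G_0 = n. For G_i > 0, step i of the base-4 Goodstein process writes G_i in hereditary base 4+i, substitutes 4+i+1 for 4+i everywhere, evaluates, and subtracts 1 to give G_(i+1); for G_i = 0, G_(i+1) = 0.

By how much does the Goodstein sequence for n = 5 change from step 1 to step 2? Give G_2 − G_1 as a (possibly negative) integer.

0

G_0 = 5. HB_4(5) = 4 + 1. Bump = 6. G_1 = 5.
G_1 = 5. HB_5(5) = 5. Bump = 6. G_2 = 5.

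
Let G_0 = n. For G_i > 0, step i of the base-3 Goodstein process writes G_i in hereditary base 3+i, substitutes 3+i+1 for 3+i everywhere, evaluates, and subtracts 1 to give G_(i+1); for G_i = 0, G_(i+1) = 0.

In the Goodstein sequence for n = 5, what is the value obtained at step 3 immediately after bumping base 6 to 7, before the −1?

5

step 0: 5 = 3 + 2; sub 4 for 3: 4 + 2; = 6; G_1 = 6−1 = 5
step 1: 5 = 4 + 1; sub 5 for 4: 5 + 1; = 6; G_2 = 6−1 = 5
step 2: 5 = 5; sub 6 for 5: 6; = 6; G_3 = 6−1 = 5
step 3: 5 = 5; sub 7 for 6: 5; = 5; G_4 = 5−1 = 4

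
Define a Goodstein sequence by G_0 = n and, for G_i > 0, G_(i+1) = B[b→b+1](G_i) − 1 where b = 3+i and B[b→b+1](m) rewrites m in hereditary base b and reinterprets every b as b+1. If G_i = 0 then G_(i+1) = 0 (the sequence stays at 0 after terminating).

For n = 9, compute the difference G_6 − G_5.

1

G_0 = 9. HB_3(9) = 3^2. Bump = 16. G_1 = 15.
G_1 = 15. HB_4(15) = 3·4 + 3. Bump = 18. G_2 = 17.
G_2 = 17. HB_5(17) = 3·5 + 2. Bump = 20. G_3 = 19.
G_3 = 19. HB_6(19) = 3·6 + 1. Bump = 22. G_4 = 21.
G_4 = 21. HB_7(21) = 3·7. Bump = 24. G_5 = 23.
G_5 = 23. HB_8(23) = 2·8 + 7. Bump = 25. G_6 = 24.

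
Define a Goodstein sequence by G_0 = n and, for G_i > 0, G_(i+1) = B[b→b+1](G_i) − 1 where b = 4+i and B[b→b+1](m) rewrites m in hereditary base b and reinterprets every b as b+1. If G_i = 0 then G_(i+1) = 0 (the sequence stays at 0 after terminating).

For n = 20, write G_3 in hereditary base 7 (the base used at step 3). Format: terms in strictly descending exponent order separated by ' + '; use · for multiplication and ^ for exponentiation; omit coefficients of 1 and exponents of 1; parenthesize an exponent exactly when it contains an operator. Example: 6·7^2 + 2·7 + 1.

base 4: 20 = 4^2 + 4; at 5: 5^2 + 5 = 30; next = 29
base 5: 29 = 5^2 + 4; at 6: 6^2 + 4 = 40; next = 39
base 6: 39 = 6^2 + 3; at 7: 7^2 + 3 = 52; next = 51

7^2 + 2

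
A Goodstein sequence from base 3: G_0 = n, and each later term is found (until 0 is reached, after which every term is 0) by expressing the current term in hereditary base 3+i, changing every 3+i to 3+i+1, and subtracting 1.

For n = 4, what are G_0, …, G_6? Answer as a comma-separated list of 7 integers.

step 0: 4 = 3 + 1; sub 4 for 3: 4 + 1; = 5; G_1 = 5−1 = 4
step 1: 4 = 4; sub 5 for 4: 5; = 5; G_2 = 5−1 = 4
step 2: 4 = 4; sub 6 for 5: 4; = 4; G_3 = 4−1 = 3
step 3: 3 = 3; sub 7 for 6: 3; = 3; G_4 = 3−1 = 2
step 4: 2 = 2; sub 8 for 7: 2; = 2; G_5 = 2−1 = 1
step 5: 1 = 1; sub 9 for 8: 1; = 1; G_6 = 1−1 = 0

4, 4, 4, 3, 2, 1, 0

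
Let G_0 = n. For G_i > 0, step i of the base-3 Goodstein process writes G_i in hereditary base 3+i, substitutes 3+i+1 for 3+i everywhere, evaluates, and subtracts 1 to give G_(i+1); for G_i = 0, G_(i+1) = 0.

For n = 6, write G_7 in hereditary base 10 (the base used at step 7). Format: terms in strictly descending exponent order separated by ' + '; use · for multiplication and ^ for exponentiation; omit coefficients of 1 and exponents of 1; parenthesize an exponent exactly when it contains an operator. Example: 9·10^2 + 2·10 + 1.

5

i=0: 6 = 2·3 (b=3); 3→4: 2·4 = 8; 8−1 = 7
i=1: 7 = 4 + 3 (b=4); 4→5: 5 + 3 = 8; 8−1 = 7
i=2: 7 = 5 + 2 (b=5); 5→6: 6 + 2 = 8; 8−1 = 7
i=3: 7 = 6 + 1 (b=6); 6→7: 7 + 1 = 8; 8−1 = 7
i=4: 7 = 7 (b=7); 7→8: 8 = 8; 8−1 = 7
i=5: 7 = 7 (b=8); 8→9: 7 = 7; 7−1 = 6
i=6: 6 = 6 (b=9); 9→10: 6 = 6; 6−1 = 5
i=7: 5 = 5 (b=10); 10→11: 5 = 5; 5−1 = 4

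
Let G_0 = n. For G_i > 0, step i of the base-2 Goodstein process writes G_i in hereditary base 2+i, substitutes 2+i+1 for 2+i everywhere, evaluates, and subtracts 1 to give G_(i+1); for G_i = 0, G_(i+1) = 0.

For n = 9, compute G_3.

9842

(0) 9|_2 = 2^(2 + 1) + 1 ↦ 3^(3 + 1) + 1|_3 = 82 ⇒ 81
(1) 81|_3 = 3^(3 + 1) ↦ 4^(4 + 1)|_4 = 1024 ⇒ 1023
(2) 1023|_4 = 3·4^4 + 3·4^3 + 3·4^2 + 3·4 + 3 ↦ 3·5^5 + 3·5^3 + 3·5^2 + 3·5 + 3|_5 = 9843 ⇒ 9842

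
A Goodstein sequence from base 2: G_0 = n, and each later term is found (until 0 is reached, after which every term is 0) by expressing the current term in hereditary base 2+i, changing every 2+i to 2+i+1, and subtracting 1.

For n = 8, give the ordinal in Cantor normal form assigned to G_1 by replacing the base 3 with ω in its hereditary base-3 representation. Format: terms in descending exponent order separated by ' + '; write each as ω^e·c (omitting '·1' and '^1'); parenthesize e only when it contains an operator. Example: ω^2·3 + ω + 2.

ω^ω·2 + ω^2·2 + ω·2 + 2

[0] 8 ≡ 2^(2 + 1) (base 2). Lift 3: 81. −1: 80.
[1] 80 ≡ 2·3^3 + 2·3^2 + 2·3 + 2 (base 3). Lift 4: 554. −1: 553.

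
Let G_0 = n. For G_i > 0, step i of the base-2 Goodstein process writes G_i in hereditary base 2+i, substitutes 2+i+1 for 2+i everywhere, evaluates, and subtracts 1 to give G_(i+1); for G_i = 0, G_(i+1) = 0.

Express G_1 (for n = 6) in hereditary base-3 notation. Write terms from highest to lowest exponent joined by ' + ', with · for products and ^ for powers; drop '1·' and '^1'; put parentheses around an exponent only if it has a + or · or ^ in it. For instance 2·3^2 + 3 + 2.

6 —HB2→ 2^2 + 2 —bump→ 3^3 + 3 = 30 —(−1)→ 29
29 —HB3→ 3^3 + 2 —bump→ 4^4 + 2 = 258 —(−1)→ 257

3^3 + 2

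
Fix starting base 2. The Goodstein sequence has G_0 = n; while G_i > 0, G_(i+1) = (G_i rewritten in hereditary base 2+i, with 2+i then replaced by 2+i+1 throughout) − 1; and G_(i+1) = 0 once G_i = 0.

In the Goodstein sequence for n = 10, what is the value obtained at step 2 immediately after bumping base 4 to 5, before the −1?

15626

i=0: 10 = 2^(2 + 1) + 2 (b=2); 2→3: 3^(3 + 1) + 3 = 84; 84−1 = 83
i=1: 83 = 3^(3 + 1) + 2 (b=3); 3→4: 4^(4 + 1) + 2 = 1026; 1026−1 = 1025
i=2: 1025 = 4^(4 + 1) + 1 (b=4); 4→5: 5^(5 + 1) + 1 = 15626; 15626−1 = 15625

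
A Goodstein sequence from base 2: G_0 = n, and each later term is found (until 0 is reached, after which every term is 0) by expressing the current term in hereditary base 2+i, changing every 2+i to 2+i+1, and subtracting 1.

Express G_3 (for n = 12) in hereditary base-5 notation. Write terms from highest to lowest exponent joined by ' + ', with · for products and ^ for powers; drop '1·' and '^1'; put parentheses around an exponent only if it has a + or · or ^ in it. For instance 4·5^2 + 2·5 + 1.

5^(5 + 1) + 2·5^2 + 2·5

base 2: 12 = 2^(2 + 1) + 2^2; at 3: 3^(3 + 1) + 3^3 = 108; next = 107
base 3: 107 = 3^(3 + 1) + 2·3^2 + 2·3 + 2; at 4: 4^(4 + 1) + 2·4^2 + 2·4 + 2 = 1066; next = 1065
base 4: 1065 = 4^(4 + 1) + 2·4^2 + 2·4 + 1; at 5: 5^(5 + 1) + 2·5^2 + 2·5 + 1 = 15686; next = 15685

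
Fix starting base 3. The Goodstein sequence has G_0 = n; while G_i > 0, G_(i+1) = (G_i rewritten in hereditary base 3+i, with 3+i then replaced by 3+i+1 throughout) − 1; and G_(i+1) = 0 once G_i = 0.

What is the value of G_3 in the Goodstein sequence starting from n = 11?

35

G_0 = 11. HB_3(11) = 3^2 + 2. Bump = 18. G_1 = 17.
G_1 = 17. HB_4(17) = 4^2 + 1. Bump = 26. G_2 = 25.
G_2 = 25. HB_5(25) = 5^2. Bump = 36. G_3 = 35.
G_3 = 35. HB_6(35) = 5·6 + 5. Bump = 40. G_4 = 39.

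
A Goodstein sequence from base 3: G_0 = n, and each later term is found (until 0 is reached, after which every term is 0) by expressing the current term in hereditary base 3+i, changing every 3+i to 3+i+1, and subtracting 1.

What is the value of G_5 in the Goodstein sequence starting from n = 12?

base 3: 12 = 3^2 + 3; at 4: 4^2 + 4 = 20; next = 19
base 4: 19 = 4^2 + 3; at 5: 5^2 + 3 = 28; next = 27
base 5: 27 = 5^2 + 2; at 6: 6^2 + 2 = 38; next = 37
base 6: 37 = 6^2 + 1; at 7: 7^2 + 1 = 50; next = 49
base 7: 49 = 7^2; at 8: 8^2 = 64; next = 63

63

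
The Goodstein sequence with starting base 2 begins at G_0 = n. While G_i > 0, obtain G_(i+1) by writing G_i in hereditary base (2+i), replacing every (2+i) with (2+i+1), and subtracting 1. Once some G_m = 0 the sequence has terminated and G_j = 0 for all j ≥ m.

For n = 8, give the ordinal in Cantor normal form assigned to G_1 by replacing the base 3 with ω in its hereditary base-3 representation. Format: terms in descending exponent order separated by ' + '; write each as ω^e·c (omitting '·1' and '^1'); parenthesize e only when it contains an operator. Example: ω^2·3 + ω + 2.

ω^ω·2 + ω^2·2 + ω·2 + 2

G_0=8  [base 2] 2^(2 + 1)  →[2↦3]→  3^(3 + 1) = 81  −1 ⇒ G_1=80
G_1=80  [base 3] 2·3^3 + 2·3^2 + 2·3 + 2  →[3↦4]→  2·4^4 + 2·4^2 + 2·4 + 2 = 554  −1 ⇒ G_2=553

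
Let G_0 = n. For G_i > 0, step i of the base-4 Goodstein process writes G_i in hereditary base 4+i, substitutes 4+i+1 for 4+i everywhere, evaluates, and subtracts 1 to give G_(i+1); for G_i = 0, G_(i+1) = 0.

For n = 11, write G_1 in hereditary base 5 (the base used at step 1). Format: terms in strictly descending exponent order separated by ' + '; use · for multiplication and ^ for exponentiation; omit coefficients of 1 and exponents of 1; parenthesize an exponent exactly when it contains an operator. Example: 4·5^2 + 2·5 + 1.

i=0: 11 = 2·4 + 3 (b=4); 4→5: 2·5 + 3 = 13; 13−1 = 12
i=1: 12 = 2·5 + 2 (b=5); 5→6: 2·6 + 2 = 14; 14−1 = 13

2·5 + 2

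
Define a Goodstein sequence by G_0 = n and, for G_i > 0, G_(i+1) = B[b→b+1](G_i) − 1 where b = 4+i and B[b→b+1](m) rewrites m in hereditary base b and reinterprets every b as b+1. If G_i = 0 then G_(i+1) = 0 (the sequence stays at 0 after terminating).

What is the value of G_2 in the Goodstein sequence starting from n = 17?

35

step 0: 17 = 4^2 + 1; sub 5 for 4: 5^2 + 1; = 26; G_1 = 26−1 = 25
step 1: 25 = 5^2; sub 6 for 5: 6^2; = 36; G_2 = 36−1 = 35
step 2: 35 = 5·6 + 5; sub 7 for 6: 5·7 + 5; = 40; G_3 = 40−1 = 39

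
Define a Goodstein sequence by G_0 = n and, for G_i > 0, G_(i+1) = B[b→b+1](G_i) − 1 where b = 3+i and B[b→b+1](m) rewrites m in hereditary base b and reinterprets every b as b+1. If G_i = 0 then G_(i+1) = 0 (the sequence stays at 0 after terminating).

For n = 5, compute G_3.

5

G_0=5  [base 3] 3 + 2  →[3↦4]→  4 + 2 = 6  −1 ⇒ G_1=5
G_1=5  [base 4] 4 + 1  →[4↦5]→  5 + 1 = 6  −1 ⇒ G_2=5
G_2=5  [base 5] 5  →[5↦6]→  6 = 6  −1 ⇒ G_3=5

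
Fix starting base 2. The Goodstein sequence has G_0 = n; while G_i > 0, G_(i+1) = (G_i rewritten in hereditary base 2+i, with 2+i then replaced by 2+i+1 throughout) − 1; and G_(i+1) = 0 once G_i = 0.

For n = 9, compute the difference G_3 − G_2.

8819

G_0 = 9. HB_2(9) = 2^(2 + 1) + 1. Bump = 82. G_1 = 81.
G_1 = 81. HB_3(81) = 3^(3 + 1). Bump = 1024. G_2 = 1023.
G_2 = 1023. HB_4(1023) = 3·4^4 + 3·4^3 + 3·4^2 + 3·4 + 3. Bump = 9843. G_3 = 9842.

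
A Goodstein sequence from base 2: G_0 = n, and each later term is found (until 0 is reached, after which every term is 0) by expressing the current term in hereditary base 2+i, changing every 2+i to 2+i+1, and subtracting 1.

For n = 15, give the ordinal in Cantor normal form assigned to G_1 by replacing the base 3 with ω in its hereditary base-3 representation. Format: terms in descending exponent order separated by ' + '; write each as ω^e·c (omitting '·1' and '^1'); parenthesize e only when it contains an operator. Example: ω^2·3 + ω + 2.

base 2: 15 = 2^(2 + 1) + 2^2 + 2 + 1; at 3: 3^(3 + 1) + 3^3 + 3 + 1 = 112; next = 111
base 3: 111 = 3^(3 + 1) + 3^3 + 3; at 4: 4^(4 + 1) + 4^4 + 4 = 1284; next = 1283

ω^(ω + 1) + ω^ω + ω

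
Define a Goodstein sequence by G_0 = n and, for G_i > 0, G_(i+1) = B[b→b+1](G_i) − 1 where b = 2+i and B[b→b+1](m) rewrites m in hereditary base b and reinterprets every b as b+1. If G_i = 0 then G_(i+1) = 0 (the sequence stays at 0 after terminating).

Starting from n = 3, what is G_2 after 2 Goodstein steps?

base 2: 3 = 2 + 1; at 3: 3 + 1 = 4; next = 3
base 3: 3 = 3; at 4: 4 = 4; next = 3
base 4: 3 = 3; at 5: 3 = 3; next = 2

3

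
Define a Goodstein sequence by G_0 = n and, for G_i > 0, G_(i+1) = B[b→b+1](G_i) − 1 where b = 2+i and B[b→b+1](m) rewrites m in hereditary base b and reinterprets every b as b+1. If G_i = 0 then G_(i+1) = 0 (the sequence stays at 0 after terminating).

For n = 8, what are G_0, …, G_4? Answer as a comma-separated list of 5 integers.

i=0: 8 = 2^(2 + 1) (b=2); 2→3: 3^(3 + 1) = 81; 81−1 = 80
i=1: 80 = 2·3^3 + 2·3^2 + 2·3 + 2 (b=3); 3→4: 2·4^4 + 2·4^2 + 2·4 + 2 = 554; 554−1 = 553
i=2: 553 = 2·4^4 + 2·4^2 + 2·4 + 1 (b=4); 4→5: 2·5^5 + 2·5^2 + 2·5 + 1 = 6311; 6311−1 = 6310
i=3: 6310 = 2·5^5 + 2·5^2 + 2·5 (b=5); 5→6: 2·6^6 + 2·6^2 + 2·6 = 93396; 93396−1 = 93395

8, 80, 553, 6310, 93395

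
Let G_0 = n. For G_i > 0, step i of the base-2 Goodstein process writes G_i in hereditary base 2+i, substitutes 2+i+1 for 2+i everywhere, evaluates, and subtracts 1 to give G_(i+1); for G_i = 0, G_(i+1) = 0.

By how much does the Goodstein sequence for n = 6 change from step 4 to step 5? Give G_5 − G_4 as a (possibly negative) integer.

51384

[0] 6 ≡ 2^2 + 2 (base 2). Lift 3: 30. −1: 29.
[1] 29 ≡ 3^3 + 2 (base 3). Lift 4: 258. −1: 257.
[2] 257 ≡ 4^4 + 1 (base 4). Lift 5: 3126. −1: 3125.
[3] 3125 ≡ 5^5 (base 5). Lift 6: 46656. −1: 46655.
[4] 46655 ≡ 5·6^5 + 5·6^4 + 5·6^3 + 5·6^2 + 5·6 + 5 (base 6). Lift 7: 98040. −1: 98039.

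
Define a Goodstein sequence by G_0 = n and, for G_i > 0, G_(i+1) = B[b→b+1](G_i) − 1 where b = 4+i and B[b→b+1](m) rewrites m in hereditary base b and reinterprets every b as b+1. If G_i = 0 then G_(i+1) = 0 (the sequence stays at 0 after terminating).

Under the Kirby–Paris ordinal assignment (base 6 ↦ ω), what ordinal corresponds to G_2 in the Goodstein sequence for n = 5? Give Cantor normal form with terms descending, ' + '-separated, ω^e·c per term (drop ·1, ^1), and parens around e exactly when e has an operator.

5

G_0=5  [base 4] 4 + 1  →[4↦5]→  5 + 1 = 6  −1 ⇒ G_1=5
G_1=5  [base 5] 5  →[5↦6]→  6 = 6  −1 ⇒ G_2=5
G_2=5  [base 6] 5  →[6↦7]→  5 = 5  −1 ⇒ G_3=4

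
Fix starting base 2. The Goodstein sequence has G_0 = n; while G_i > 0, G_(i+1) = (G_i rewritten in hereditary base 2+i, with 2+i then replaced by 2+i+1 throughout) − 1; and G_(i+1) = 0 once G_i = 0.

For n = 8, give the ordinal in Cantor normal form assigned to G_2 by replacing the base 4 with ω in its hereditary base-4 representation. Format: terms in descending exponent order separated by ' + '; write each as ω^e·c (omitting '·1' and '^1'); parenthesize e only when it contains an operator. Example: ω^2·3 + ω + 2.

ω^ω·2 + ω^2·2 + ω·2 + 1

8 —HB2→ 2^(2 + 1) —bump→ 3^(3 + 1) = 81 —(−1)→ 80
80 —HB3→ 2·3^3 + 2·3^2 + 2·3 + 2 —bump→ 2·4^4 + 2·4^2 + 2·4 + 2 = 554 —(−1)→ 553
553 —HB4→ 2·4^4 + 2·4^2 + 2·4 + 1 —bump→ 2·5^5 + 2·5^2 + 2·5 + 1 = 6311 —(−1)→ 6310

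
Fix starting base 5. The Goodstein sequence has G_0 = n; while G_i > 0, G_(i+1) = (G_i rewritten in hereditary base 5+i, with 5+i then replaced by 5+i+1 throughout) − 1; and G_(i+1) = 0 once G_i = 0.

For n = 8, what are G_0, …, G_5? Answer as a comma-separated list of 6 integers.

8, 8, 8, 8, 8, 7

G_0=8  [base 5] 5 + 3  →[5↦6]→  6 + 3 = 9  −1 ⇒ G_1=8
G_1=8  [base 6] 6 + 2  →[6↦7]→  7 + 2 = 9  −1 ⇒ G_2=8
G_2=8  [base 7] 7 + 1  →[7↦8]→  8 + 1 = 9  −1 ⇒ G_3=8
G_3=8  [base 8] 8  →[8↦9]→  9 = 9  −1 ⇒ G_4=8
G_4=8  [base 9] 8  →[9↦10]→  8 = 8  −1 ⇒ G_5=7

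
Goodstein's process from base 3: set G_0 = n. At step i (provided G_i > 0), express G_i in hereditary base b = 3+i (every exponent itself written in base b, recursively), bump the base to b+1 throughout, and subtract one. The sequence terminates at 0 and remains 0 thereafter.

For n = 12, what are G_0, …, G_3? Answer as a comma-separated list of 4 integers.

12, 19, 27, 37

[0] 12 ≡ 3^2 + 3 (base 3). Lift 4: 20. −1: 19.
[1] 19 ≡ 4^2 + 3 (base 4). Lift 5: 28. −1: 27.
[2] 27 ≡ 5^2 + 2 (base 5). Lift 6: 38. −1: 37.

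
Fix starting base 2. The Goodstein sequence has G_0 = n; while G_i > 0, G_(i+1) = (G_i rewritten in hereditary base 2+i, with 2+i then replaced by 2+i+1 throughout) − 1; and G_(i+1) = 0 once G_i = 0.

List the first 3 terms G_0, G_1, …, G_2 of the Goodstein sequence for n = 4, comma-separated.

4 —HB2→ 2^2 —bump→ 3^3 = 27 —(−1)→ 26
26 —HB3→ 2·3^2 + 2·3 + 2 —bump→ 2·4^2 + 2·4 + 2 = 42 —(−1)→ 41

4, 26, 41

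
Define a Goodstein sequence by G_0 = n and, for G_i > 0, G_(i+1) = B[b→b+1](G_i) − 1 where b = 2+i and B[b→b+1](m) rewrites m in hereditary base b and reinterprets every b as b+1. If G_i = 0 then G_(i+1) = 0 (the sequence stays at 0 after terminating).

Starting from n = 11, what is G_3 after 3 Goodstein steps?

15627

i=0: 11 = 2^(2 + 1) + 2 + 1 (b=2); 2→3: 3^(3 + 1) + 3 + 1 = 85; 85−1 = 84
i=1: 84 = 3^(3 + 1) + 3 (b=3); 3→4: 4^(4 + 1) + 4 = 1028; 1028−1 = 1027
i=2: 1027 = 4^(4 + 1) + 3 (b=4); 4→5: 5^(5 + 1) + 3 = 15628; 15628−1 = 15627
i=3: 15627 = 5^(5 + 1) + 2 (b=5); 5→6: 6^(6 + 1) + 2 = 279938; 279938−1 = 279937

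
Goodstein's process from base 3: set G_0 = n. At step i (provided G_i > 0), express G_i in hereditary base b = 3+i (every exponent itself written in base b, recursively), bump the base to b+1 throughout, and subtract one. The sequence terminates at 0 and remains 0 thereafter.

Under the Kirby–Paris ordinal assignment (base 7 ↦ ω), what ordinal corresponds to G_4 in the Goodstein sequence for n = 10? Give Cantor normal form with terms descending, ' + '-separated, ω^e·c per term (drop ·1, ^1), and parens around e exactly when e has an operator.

G_0=10  [base 3] 3^2 + 1  →[3↦4]→  4^2 + 1 = 17  −1 ⇒ G_1=16
G_1=16  [base 4] 4^2  →[4↦5]→  5^2 = 25  −1 ⇒ G_2=24
G_2=24  [base 5] 4·5 + 4  →[5↦6]→  4·6 + 4 = 28  −1 ⇒ G_3=27
G_3=27  [base 6] 4·6 + 3  →[6↦7]→  4·7 + 3 = 31  −1 ⇒ G_4=30

ω·4 + 2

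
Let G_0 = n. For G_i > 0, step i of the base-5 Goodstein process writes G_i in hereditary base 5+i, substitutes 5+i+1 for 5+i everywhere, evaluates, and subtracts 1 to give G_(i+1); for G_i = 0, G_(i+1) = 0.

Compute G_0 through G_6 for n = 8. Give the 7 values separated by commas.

(0) 8|_5 = 5 + 3 ↦ 6 + 3|_6 = 9 ⇒ 8
(1) 8|_6 = 6 + 2 ↦ 7 + 2|_7 = 9 ⇒ 8
(2) 8|_7 = 7 + 1 ↦ 8 + 1|_8 = 9 ⇒ 8
(3) 8|_8 = 8 ↦ 9|_9 = 9 ⇒ 8
(4) 8|_9 = 8 ↦ 8|_10 = 8 ⇒ 7
(5) 7|_10 = 7 ↦ 7|_11 = 7 ⇒ 6

8, 8, 8, 8, 8, 7, 6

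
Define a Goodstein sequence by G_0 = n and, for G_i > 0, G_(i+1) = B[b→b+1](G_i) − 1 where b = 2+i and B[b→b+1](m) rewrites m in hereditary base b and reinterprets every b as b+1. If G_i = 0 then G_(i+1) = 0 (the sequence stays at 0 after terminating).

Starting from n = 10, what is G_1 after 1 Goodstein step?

83

10 —HB2→ 2^(2 + 1) + 2 —bump→ 3^(3 + 1) + 3 = 84 —(−1)→ 83
83 —HB3→ 3^(3 + 1) + 2 —bump→ 4^(4 + 1) + 2 = 1026 —(−1)→ 1025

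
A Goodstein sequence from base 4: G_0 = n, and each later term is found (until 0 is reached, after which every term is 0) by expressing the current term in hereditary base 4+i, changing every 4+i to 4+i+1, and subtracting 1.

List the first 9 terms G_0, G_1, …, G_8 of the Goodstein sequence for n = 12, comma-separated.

12 —HB4→ 3·4 —bump→ 3·5 = 15 —(−1)→ 14
14 —HB5→ 2·5 + 4 —bump→ 2·6 + 4 = 16 —(−1)→ 15
15 —HB6→ 2·6 + 3 —bump→ 2·7 + 3 = 17 —(−1)→ 16
16 —HB7→ 2·7 + 2 —bump→ 2·8 + 2 = 18 —(−1)→ 17
17 —HB8→ 2·8 + 1 —bump→ 2·9 + 1 = 19 —(−1)→ 18
18 —HB9→ 2·9 —bump→ 2·10 = 20 —(−1)→ 19
19 —HB10→ 10 + 9 —bump→ 11 + 9 = 20 —(−1)→ 19
19 —HB11→ 11 + 8 —bump→ 12 + 8 = 20 —(−1)→ 19

12, 14, 15, 16, 17, 18, 19, 19, 19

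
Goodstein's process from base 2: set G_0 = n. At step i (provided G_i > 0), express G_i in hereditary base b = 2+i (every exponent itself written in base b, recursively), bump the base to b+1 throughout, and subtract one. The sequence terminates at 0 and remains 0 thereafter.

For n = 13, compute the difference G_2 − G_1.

1171

G_0 = 13. HB_2(13) = 2^(2 + 1) + 2^2 + 1. Bump = 109. G_1 = 108.
G_1 = 108. HB_3(108) = 3^(3 + 1) + 3^3. Bump = 1280. G_2 = 1279.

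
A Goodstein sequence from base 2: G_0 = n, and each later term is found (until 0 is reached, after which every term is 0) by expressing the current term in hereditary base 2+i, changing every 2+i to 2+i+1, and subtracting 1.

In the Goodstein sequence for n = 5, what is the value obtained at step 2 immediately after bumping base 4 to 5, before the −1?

i=0: 5 = 2^2 + 1 (b=2); 2→3: 3^3 + 1 = 28; 28−1 = 27
i=1: 27 = 3^3 (b=3); 3→4: 4^4 = 256; 256−1 = 255
i=2: 255 = 3·4^3 + 3·4^2 + 3·4 + 3 (b=4); 4→5: 3·5^3 + 3·5^2 + 3·5 + 3 = 468; 468−1 = 467

468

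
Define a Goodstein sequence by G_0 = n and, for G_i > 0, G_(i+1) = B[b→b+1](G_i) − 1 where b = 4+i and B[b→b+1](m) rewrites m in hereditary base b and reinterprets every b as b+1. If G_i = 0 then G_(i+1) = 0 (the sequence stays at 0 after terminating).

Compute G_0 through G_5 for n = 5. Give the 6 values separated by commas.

5, 5, 5, 4, 3, 2

G_0=5  [base 4] 4 + 1  →[4↦5]→  5 + 1 = 6  −1 ⇒ G_1=5
G_1=5  [base 5] 5  →[5↦6]→  6 = 6  −1 ⇒ G_2=5
G_2=5  [base 6] 5  →[6↦7]→  5 = 5  −1 ⇒ G_3=4
G_3=4  [base 7] 4  →[7↦8]→  4 = 4  −1 ⇒ G_4=3
G_4=3  [base 8] 3  →[8↦9]→  3 = 3  −1 ⇒ G_5=2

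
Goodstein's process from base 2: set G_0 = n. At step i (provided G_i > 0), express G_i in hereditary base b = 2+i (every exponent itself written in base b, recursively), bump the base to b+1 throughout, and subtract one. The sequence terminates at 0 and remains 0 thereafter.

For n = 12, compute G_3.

15685

(0) 12|_2 = 2^(2 + 1) + 2^2 ↦ 3^(3 + 1) + 3^3|_3 = 108 ⇒ 107
(1) 107|_3 = 3^(3 + 1) + 2·3^2 + 2·3 + 2 ↦ 4^(4 + 1) + 2·4^2 + 2·4 + 2|_4 = 1066 ⇒ 1065
(2) 1065|_4 = 4^(4 + 1) + 2·4^2 + 2·4 + 1 ↦ 5^(5 + 1) + 2·5^2 + 2·5 + 1|_5 = 15686 ⇒ 15685
(3) 15685|_5 = 5^(5 + 1) + 2·5^2 + 2·5 ↦ 6^(6 + 1) + 2·6^2 + 2·6|_6 = 280020 ⇒ 280019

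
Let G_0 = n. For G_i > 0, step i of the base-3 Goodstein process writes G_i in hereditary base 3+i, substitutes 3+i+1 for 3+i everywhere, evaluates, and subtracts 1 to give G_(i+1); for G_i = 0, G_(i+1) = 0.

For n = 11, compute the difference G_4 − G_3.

4

11 —HB3→ 3^2 + 2 —bump→ 4^2 + 2 = 18 —(−1)→ 17
17 —HB4→ 4^2 + 1 —bump→ 5^2 + 1 = 26 —(−1)→ 25
25 —HB5→ 5^2 —bump→ 6^2 = 36 —(−1)→ 35
35 —HB6→ 5·6 + 5 —bump→ 5·7 + 5 = 40 —(−1)→ 39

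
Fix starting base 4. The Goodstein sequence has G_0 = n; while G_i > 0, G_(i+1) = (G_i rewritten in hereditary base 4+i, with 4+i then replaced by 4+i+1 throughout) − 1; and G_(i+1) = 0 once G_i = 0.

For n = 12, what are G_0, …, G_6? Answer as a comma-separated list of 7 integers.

12 —HB4→ 3·4 —bump→ 3·5 = 15 —(−1)→ 14
14 —HB5→ 2·5 + 4 —bump→ 2·6 + 4 = 16 —(−1)→ 15
15 —HB6→ 2·6 + 3 —bump→ 2·7 + 3 = 17 —(−1)→ 16
16 —HB7→ 2·7 + 2 —bump→ 2·8 + 2 = 18 —(−1)→ 17
17 —HB8→ 2·8 + 1 —bump→ 2·9 + 1 = 19 —(−1)→ 18
18 —HB9→ 2·9 —bump→ 2·10 = 20 —(−1)→ 19

12, 14, 15, 16, 17, 18, 19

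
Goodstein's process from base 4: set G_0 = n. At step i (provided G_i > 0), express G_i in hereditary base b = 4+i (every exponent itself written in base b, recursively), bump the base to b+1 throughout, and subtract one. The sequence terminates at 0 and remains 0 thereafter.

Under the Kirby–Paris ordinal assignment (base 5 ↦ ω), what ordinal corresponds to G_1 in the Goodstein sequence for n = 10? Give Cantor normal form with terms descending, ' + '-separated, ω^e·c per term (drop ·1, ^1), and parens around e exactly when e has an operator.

step 0: 10 = 2·4 + 2; sub 5 for 4: 2·5 + 2; = 12; G_1 = 12−1 = 11
step 1: 11 = 2·5 + 1; sub 6 for 5: 2·6 + 1; = 13; G_2 = 13−1 = 12

ω·2 + 1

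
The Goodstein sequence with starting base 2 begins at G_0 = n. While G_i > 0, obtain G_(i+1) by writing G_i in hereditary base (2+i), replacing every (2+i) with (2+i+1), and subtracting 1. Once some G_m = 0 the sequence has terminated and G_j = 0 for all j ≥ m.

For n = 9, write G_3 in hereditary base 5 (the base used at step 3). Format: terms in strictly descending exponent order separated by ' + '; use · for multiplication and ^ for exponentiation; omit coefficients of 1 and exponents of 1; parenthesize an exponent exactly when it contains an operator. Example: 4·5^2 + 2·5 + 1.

3·5^5 + 3·5^3 + 3·5^2 + 3·5 + 2

base 2: 9 = 2^(2 + 1) + 1; at 3: 3^(3 + 1) + 1 = 82; next = 81
base 3: 81 = 3^(3 + 1); at 4: 4^(4 + 1) = 1024; next = 1023
base 4: 1023 = 3·4^4 + 3·4^3 + 3·4^2 + 3·4 + 3; at 5: 3·5^5 + 3·5^3 + 3·5^2 + 3·5 + 3 = 9843; next = 9842
base 5: 9842 = 3·5^5 + 3·5^3 + 3·5^2 + 3·5 + 2; at 6: 3·6^6 + 3·6^3 + 3·6^2 + 3·6 + 2 = 140744; next = 140743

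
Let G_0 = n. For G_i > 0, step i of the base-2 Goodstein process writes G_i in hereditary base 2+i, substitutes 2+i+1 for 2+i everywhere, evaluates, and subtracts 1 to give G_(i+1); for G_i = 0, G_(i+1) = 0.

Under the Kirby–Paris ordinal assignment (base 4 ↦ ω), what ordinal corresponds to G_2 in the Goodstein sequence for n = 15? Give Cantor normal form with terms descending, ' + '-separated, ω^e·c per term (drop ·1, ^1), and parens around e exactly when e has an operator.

ω^(ω + 1) + ω^ω + 3

(0) 15|_2 = 2^(2 + 1) + 2^2 + 2 + 1 ↦ 3^(3 + 1) + 3^3 + 3 + 1|_3 = 112 ⇒ 111
(1) 111|_3 = 3^(3 + 1) + 3^3 + 3 ↦ 4^(4 + 1) + 4^4 + 4|_4 = 1284 ⇒ 1283
(2) 1283|_4 = 4^(4 + 1) + 4^4 + 3 ↦ 5^(5 + 1) + 5^5 + 3|_5 = 18753 ⇒ 18752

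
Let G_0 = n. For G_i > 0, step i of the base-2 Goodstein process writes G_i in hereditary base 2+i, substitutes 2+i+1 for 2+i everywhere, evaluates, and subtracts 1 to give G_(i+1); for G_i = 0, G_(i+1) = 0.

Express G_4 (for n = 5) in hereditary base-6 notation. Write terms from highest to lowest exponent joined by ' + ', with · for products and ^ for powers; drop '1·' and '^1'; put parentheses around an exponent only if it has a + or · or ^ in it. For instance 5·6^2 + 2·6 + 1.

3·6^3 + 3·6^2 + 3·6 + 1

G_0 = 5. HB_2(5) = 2^2 + 1. Bump = 28. G_1 = 27.
G_1 = 27. HB_3(27) = 3^3. Bump = 256. G_2 = 255.
G_2 = 255. HB_4(255) = 3·4^3 + 3·4^2 + 3·4 + 3. Bump = 468. G_3 = 467.
G_3 = 467. HB_5(467) = 3·5^3 + 3·5^2 + 3·5 + 2. Bump = 776. G_4 = 775.
G_4 = 775. HB_6(775) = 3·6^3 + 3·6^2 + 3·6 + 1. Bump = 1198. G_5 = 1197.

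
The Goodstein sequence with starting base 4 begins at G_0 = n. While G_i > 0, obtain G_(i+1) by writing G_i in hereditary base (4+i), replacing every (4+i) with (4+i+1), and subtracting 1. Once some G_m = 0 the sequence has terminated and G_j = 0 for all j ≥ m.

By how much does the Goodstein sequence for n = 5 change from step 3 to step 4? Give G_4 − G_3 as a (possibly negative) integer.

base 4: 5 = 4 + 1; at 5: 5 + 1 = 6; next = 5
base 5: 5 = 5; at 6: 6 = 6; next = 5
base 6: 5 = 5; at 7: 5 = 5; next = 4
base 7: 4 = 4; at 8: 4 = 4; next = 3

-1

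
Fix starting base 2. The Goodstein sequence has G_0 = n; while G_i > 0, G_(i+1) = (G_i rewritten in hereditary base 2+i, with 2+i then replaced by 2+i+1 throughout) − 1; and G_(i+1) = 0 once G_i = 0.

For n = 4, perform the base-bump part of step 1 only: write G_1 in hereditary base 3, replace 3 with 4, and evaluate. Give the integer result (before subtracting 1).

(0) 4|_2 = 2^2 ↦ 3^3|_3 = 27 ⇒ 26
(1) 26|_3 = 2·3^2 + 2·3 + 2 ↦ 2·4^2 + 2·4 + 2|_4 = 42 ⇒ 41

42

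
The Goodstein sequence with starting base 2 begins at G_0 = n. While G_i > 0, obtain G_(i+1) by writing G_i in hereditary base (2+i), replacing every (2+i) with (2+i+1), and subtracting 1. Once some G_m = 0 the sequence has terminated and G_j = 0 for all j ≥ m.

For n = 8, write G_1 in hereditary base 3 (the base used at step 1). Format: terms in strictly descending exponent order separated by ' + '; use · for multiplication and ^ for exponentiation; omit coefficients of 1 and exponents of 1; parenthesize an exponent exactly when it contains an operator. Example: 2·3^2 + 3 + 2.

2·3^3 + 2·3^2 + 2·3 + 2

G_0=8  [base 2] 2^(2 + 1)  →[2↦3]→  3^(3 + 1) = 81  −1 ⇒ G_1=80
G_1=80  [base 3] 2·3^3 + 2·3^2 + 2·3 + 2  →[3↦4]→  2·4^4 + 2·4^2 + 2·4 + 2 = 554  −1 ⇒ G_2=553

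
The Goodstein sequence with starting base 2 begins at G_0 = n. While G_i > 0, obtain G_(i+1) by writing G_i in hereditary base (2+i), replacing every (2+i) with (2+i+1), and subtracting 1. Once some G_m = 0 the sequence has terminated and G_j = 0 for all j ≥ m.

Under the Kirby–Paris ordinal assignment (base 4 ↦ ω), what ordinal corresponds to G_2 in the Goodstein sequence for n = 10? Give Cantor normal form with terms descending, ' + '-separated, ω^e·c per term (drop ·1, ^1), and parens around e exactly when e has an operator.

ω^(ω + 1) + 1

G_0=10  [base 2] 2^(2 + 1) + 2  →[2↦3]→  3^(3 + 1) + 3 = 84  −1 ⇒ G_1=83
G_1=83  [base 3] 3^(3 + 1) + 2  →[3↦4]→  4^(4 + 1) + 2 = 1026  −1 ⇒ G_2=1025
G_2=1025  [base 4] 4^(4 + 1) + 1  →[4↦5]→  5^(5 + 1) + 1 = 15626  −1 ⇒ G_3=15625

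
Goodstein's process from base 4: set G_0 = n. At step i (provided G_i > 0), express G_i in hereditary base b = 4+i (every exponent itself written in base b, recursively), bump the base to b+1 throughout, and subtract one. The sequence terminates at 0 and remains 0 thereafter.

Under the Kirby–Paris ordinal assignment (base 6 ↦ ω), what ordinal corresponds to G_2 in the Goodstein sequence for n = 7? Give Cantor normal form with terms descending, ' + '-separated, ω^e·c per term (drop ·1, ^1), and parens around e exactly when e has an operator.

ω + 1

G_0 = 7. HB_4(7) = 4 + 3. Bump = 8. G_1 = 7.
G_1 = 7. HB_5(7) = 5 + 2. Bump = 8. G_2 = 7.
G_2 = 7. HB_6(7) = 6 + 1. Bump = 8. G_3 = 7.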